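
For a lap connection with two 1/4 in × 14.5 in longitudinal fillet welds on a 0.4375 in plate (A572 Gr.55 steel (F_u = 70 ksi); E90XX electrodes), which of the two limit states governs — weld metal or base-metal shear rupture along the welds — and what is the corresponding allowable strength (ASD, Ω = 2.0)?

E90XX → F_EXX = 90 ksi.
t_e = 0.707 × 0.25 = 0.1767 in; L = 29 in.
Weld metal: R_n/Ω = (1/2.0) × 0.6 × 90 × 0.1767 × 29 = 138.4 kips.
Base metal (shear rupture): R_n/Ω = (1/2.0) × 0.6 × 70 × 0.4375 × 29 = 266.4 kips.
Governing: weld metal.

R_n/Ω ≈ 138 kips (weld metal governs)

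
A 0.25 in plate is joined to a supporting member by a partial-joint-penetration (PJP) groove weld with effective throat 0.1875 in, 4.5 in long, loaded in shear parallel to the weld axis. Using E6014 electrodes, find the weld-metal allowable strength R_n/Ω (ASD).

R_n/Ω ≈ 15.2 kips

E60XX → F_EXX = 60 ksi.
Effective throat (given) t_e = 0.1875 in.
A_we = 0.1875 × 4.5 = 0.8438 in².
F_nw = 0.6 F_EXX = 36 ksi.
R_n/Ω = (36 × 0.8438) / 2.0 = 15.19 kips.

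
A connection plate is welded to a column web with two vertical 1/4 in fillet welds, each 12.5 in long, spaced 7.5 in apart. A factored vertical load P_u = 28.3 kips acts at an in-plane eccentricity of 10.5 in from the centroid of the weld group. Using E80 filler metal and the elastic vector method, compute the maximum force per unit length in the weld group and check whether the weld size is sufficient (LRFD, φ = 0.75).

E80XX → F_EXX = 80 ksi.
Total weld length L_w = 25 in. Treat welds as unit-width lines.
Polar moment about centroid: J = 2[d³/12 + d(b/2)²] = 2[12.5³/12 + 12.5×3.75²] = 677.1 in³.
Direct shear f_v = P/L_w = 28.3 / 25 = 1.132 kip/in (vertical).
Torsion M = P·e = 28.3 × 10.5 = 297.15 kip·in.
Critical point at (x, y) = (3.75, 6.25) from centroid. f_tx = M·y/J = 2.743 kip/in; f_ty = M·x/J = 1.646 kip/in.
Resultant f_max = √[f_tx² + (f_v + f_ty)²] = √[2.743² + (1.132 + 1.646)²] = 3.904 kip/in.
Capacity per unit length: φr_n = 0.75 × 0.6 × 80 × (0.707 × 0.25) = 6.363 kip/in.
3.904 ≤ 6.363 → adequate.

f_max ≈ 3.9 kip/in; adequate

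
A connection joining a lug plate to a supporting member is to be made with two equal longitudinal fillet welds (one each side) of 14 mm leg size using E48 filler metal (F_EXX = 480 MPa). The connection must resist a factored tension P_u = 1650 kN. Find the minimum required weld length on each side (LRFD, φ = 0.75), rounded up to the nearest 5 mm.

L = 390 mm on each side

Throat t_e = 0.707 × 14 = 9.898 mm.
φr_n = 0.75 × 0.6 × 480 × 9.898 × 10⁻³ = 2.138 kN/mm.
L_req = P_u / φr_n = 1650 / 2.138 = 771.8 mm total.
Per side: 771.8 / 2 = 385.9 mm.
Round up → use L = 390 mm on each side.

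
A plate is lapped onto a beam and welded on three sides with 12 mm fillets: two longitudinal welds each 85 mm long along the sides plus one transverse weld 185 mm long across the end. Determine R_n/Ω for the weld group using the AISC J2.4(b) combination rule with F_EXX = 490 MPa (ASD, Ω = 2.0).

R_n/Ω ≈ 526 kN

t_e = 0.707 × 12 = 8.484 mm.
R_nwl = 0.6 × 490 × 8.484 × 170 × 10⁻³ = 424 kN (longitudinal, 2 welds).
R_nwt = 0.6 × 490 × 8.484 × 185 × 10⁻³ = 461.4 kN (transverse, base value).
(i) R_nwl + R_nwt = 885.5 kN; (ii) 0.85 R_nwl + 1.5 R_nwt = 1053 kN.
R_n = max = 1053 kN [governs: (ii)]; R_n/Ω = 526.3 kN.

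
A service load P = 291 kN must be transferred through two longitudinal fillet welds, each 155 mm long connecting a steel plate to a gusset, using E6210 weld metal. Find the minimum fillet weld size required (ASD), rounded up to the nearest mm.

E62XX → F_EXX = 620 MPa.
Total weld length L = 310 mm.
Required throat t_e = P × Ω / (0.6 F_EXX × L) = 291 × 2.0 / (0.6 × 620 × 310 × 10⁻³) = 5.047 mm.
Required leg w = t_e / 0.707 = 7.138 mm → use 8 mm.

w = 8 mm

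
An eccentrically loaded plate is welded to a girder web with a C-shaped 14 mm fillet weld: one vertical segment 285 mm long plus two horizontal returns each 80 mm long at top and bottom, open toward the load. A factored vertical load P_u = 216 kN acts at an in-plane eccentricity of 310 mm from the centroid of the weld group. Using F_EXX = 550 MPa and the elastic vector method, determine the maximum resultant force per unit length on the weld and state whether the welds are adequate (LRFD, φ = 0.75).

f_max ≈ 2180 N/mm; adequate

Total weld length L_w = 445 mm. Treat welds as unit-width lines.
Centroid: x̄ = 2×80×40 / 445 = 14.38 mm from the vertical weld.
Polar moment about centroid: J = I_x + I_y = [285³/12 + 2×80×142.5²] + [285×14.38² + 2(80³/12 + 80×25.62²)] = 5427000 mm³.
Direct shear f_v = P/L_w = 216×10³ / 445 = 485.4 N/mm (vertical).
Torsion M = P·e = 216×10³ × 310 = 66960000 N·mm.
Critical point at (x, y) = (65.62, 142.5) from centroid. f_tx = M·y/J = 1758 N/mm; f_ty = M·x/J = 809.6 N/mm.
Resultant f_max = √[f_tx² + (f_v + f_ty)²] = √[1758² + (485.4 + 809.6)²] = 2184 N/mm.
Capacity per unit length: φr_n = 0.75 × 0.6 × 550 × (0.707 × 14) = 2450 N/mm.
2184 ≤ 2450 → adequate.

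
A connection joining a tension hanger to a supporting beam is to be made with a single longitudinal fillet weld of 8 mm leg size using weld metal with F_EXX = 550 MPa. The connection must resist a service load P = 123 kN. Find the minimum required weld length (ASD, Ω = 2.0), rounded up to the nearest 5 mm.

L = 135 mm

Throat t_e = 0.707 × 8 = 5.656 mm.
r_n/Ω = (0.6 × 550 × 5.656) / 2.0 = 933.2 N/mm = 0.9332 kN/mm.
L_req = P / (r_n/Ω) = 123 / 0.9332 = 131.8 mm total.
Round up → use L = 135 mm.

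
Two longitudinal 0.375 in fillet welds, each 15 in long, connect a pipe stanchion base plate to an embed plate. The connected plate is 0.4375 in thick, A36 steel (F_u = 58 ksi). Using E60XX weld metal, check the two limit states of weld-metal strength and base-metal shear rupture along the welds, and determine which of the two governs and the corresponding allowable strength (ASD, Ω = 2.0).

R_n/Ω ≈ 143 kip (weld metal governs)

E60XX → F_EXX = 60 ksi.
t_e = 0.707 × 0.375 = 0.2651 in; L = 30 in.
Weld metal: R_n/Ω = (1/2.0) × 0.6 × 60 × 0.2651 × 30 = 143.2 kip.
Base metal (shear rupture): R_n/Ω = (1/2.0) × 0.6 × 58 × 0.4375 × 30 = 228.4 kip.
Governing: weld metal.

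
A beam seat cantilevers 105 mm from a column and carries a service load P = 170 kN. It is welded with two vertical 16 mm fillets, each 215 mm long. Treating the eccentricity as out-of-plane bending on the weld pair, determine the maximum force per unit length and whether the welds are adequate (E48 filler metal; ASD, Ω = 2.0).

E48XX → F_EXX = 480 MPa.
L_w = 2 × 215 = 430 mm; section modulus (unit throat) S = 2 × L²/6 = 15410 mm².
Direct shear f_v = P/L_w = 170×10³/430 = 395.3 N/mm.
Moment M = P × e = 170×10³ × 105 = 17850000 N·mm; bending f_b = M/S = 1158 N/mm.
f_max = √(f_v² + f_b²) = √(395.3² + 1158²) = 1224 N/mm.
r_n/Ω = (1/2.0) × 0.6 × 480 × (0.707 × 16) = 1629 N/mm → adequate.

f_max ≈ 1220 N/mm; adequate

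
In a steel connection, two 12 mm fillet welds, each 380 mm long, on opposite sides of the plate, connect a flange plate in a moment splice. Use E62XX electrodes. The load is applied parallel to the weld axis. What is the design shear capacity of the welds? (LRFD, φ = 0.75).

E62XX → F_EXX = 620 MPa.
Effective throat t_e = 0.707 × 12 = 8.484 mm.
Total length L = 760 mm; A_we = 8.484 × 760 = 6448 mm².
F_nw = 0.6 F_EXX = 0.6 × 620 = 372 MPa.
φR_n = 0.75 × 372 × 6448 × 10⁻³ = 1799 kN.

φR_n ≈ 1800 kN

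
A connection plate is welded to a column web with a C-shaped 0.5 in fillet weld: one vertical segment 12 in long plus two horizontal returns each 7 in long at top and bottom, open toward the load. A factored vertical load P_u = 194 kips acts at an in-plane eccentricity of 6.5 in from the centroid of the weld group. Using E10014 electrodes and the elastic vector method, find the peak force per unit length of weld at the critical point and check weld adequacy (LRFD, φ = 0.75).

E100XX → F_EXX = 100 ksi.
Total weld length L_w = 26 in. Treat welds as unit-width lines.
Centroid: x̄ = 2×7×3.5 / 26 = 1.885 in from the vertical weld.
Polar moment about centroid: J = I_x + I_y = [12³/12 + 2×7×6²] + [12×1.885² + 2(7³/12 + 7×1.615²)] = 784.3 in³.
Direct shear f_v = P/L_w = 194 / 26 = 7.462 kip/in (vertical).
Torsion M = P·e = 194 × 6.5 = 1261 kip·in.
Critical point at (x, y) = (5.115, 6) from centroid. f_tx = M·y/J = 9.647 kip/in; f_ty = M·x/J = 8.224 kip/in.
Resultant f_max = √[f_tx² + (f_v + f_ty)²] = √[9.647² + (7.462 + 8.224)²] = 18.41 kip/in.
Capacity per unit length: φr_n = 0.75 × 0.6 × 100 × (0.707 × 0.5) = 15.91 kip/in.
18.41 > 15.91 → NOT adequate.

f_max ≈ 18.4 kip/in; NOT adequate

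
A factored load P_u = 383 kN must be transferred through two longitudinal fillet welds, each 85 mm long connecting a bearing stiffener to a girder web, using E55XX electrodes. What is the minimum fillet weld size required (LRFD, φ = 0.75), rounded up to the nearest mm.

w = 13 mm

E55XX → F_EXX = 550 MPa.
Total weld length L = 170 mm.
Required throat t_e = P_u / (φ × 0.6 F_EXX × L) = 383 / (0.75 × 0.6 × 550 × 170 × 10⁻³) = 9.103 mm.
Required leg w = t_e / 0.707 = 12.88 mm → use 13 mm.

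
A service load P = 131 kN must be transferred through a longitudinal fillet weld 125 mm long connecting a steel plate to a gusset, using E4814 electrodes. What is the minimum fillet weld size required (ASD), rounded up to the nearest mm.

E48XX → F_EXX = 480 MPa.
Total weld length L = 125 mm.
Required throat t_e = P × Ω / (0.6 F_EXX × L) = 131 × 2.0 / (0.6 × 480 × 125 × 10⁻³) = 7.278 mm.
Required leg w = t_e / 0.707 = 10.29 mm → use 11 mm.

w = 11 mm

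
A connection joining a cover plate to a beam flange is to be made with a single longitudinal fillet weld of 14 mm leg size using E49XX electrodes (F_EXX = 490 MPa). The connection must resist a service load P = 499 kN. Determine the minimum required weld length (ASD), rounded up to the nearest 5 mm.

Throat t_e = 0.707 × 14 = 9.898 mm.
r_n/Ω = (0.6 × 490 × 9.898) / 2.0 = 1455 N/mm = 1.455 kN/mm.
L_req = P / (r_n/Ω) = 499 / 1.455 = 343 mm total.
Round up → use L = 345 mm.

L = 345 mm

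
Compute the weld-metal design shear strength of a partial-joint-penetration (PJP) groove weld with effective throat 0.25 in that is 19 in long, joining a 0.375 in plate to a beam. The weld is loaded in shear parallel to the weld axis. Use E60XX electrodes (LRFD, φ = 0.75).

E60XX → F_EXX = 60 ksi.
Effective throat (given) t_e = 0.25 in.
A_we = 0.25 × 19 = 4.75 in².
F_nw = 0.6 F_EXX = 36 ksi.
φR_n = 0.75 × 36 × 4.75 = 128.2 kips.

φR_n ≈ 128 kips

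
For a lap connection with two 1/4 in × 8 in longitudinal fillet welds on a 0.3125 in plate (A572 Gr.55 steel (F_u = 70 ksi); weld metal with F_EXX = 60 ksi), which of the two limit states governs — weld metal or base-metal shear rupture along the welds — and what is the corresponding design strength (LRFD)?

φR_n ≈ 76.4 kip (weld metal governs)

t_e = 0.707 × 0.25 = 0.1767 in; L = 16 in.
Weld metal: φR_n = 0.75 × 0.6 × 60 × 0.1767 × 16 = 76.36 kip.
Base metal (shear rupture): φR_n = 0.75 × 0.6 × 70 × 0.3125 × 16 = 157.5 kip.
Governing: weld metal.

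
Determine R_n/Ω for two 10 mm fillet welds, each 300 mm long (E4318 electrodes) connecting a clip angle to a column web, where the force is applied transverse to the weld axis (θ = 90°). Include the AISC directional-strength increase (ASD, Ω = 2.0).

R_n/Ω ≈ 821 kN

E43XX → F_EXX = 430 MPa.
t_e = 0.707 × 10 = 7.07 mm; A_we = 7.07 × 600 = 4242 mm².
Directional factor: 1.0 + 0.5 sin^1.5(90°) = 1.5.
F_nw = 0.6 × 430 × 1.5 = 387 MPa.
R_n/Ω = (387 × 4242) / 2.0 × 10⁻³ = 820.8 kN.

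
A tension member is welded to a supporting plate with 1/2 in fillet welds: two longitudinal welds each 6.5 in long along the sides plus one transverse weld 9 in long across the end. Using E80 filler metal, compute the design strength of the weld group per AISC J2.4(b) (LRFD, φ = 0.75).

E80XX → F_EXX = 80 ksi.
t_e = 0.707 × 0.5 = 0.3535 in.
R_nwl = 0.6 × 80 × 0.3535 × 13 = 220.6 kips (longitudinal, 2 welds).
R_nwt = 0.6 × 80 × 0.3535 × 9 = 152.7 kips (transverse, base value).
(i) R_nwl + R_nwt = 373.3 kips; (ii) 0.85 R_nwl + 1.5 R_nwt = 416.6 kips.
R_n = max = 416.6 kips [governs: (ii)]; φR_n = 312.4 kips.

φR_n ≈ 312 kips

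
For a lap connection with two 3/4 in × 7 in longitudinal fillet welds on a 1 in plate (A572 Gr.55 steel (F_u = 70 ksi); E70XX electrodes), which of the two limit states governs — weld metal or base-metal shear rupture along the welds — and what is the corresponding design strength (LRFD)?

E70XX → F_EXX = 70 ksi.
t_e = 0.707 × 0.75 = 0.5302 in; L = 14 in.
Weld metal: φR_n = 0.75 × 0.6 × 70 × 0.5302 × 14 = 233.8 kip.
Base metal (shear rupture): φR_n = 0.75 × 0.6 × 70 × 1 × 14 = 441 kip.
Governing: weld metal.

φR_n ≈ 234 kip (weld metal governs)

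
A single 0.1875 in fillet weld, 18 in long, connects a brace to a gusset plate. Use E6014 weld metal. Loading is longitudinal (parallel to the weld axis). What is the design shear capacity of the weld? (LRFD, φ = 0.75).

φR_n ≈ 64.4 kips

E60XX → F_EXX = 60 ksi.
Effective throat t_e = 0.707 × 0.1875 = 0.1326 in.
Total length L = 18 in; A_we = 0.1326 × 18 = 2.386 in².
F_nw = 0.6 F_EXX = 0.6 × 60 = 36 ksi.
φR_n = 0.75 × 36 × 2.386 = 64.43 kips.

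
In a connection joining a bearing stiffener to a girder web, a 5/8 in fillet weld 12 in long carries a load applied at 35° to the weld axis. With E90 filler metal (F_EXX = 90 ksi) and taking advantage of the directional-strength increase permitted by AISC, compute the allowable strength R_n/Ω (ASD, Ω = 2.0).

R_n/Ω ≈ 174 kips

t_e = 0.707 × 0.625 = 0.4419 in; A_we = 0.4419 × 12 = 5.302 in².
Directional factor: 1.0 + 0.5 sin^1.5(35°) = 1.217.
F_nw = 0.6 × 90 × 1.217 = 65.73 ksi.
R_n/Ω = (65.73 × 5.302) / 2.0 = 174.3 kips.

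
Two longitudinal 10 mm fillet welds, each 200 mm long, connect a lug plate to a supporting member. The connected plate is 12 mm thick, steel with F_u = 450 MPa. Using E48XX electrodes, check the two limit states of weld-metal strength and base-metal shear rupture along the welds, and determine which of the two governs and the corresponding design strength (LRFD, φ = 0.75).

E48XX → F_EXX = 480 MPa.
t_e = 0.707 × 10 = 7.07 mm; L = 400 mm.
Weld metal: φR_n = 0.75 × 0.6 × 480 × 7.07 × 400 × 10⁻³ = 610.8 kN.
Base metal (shear rupture): φR_n = 0.75 × 0.6 × 450 × 12 × 400 × 10⁻³ = 972 kN.
Governing: weld metal.

φR_n ≈ 611 kN (weld metal governs)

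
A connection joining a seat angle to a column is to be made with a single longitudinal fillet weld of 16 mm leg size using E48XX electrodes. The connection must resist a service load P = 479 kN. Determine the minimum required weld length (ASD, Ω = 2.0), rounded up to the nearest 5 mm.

L = 295 mm

E48XX → F_EXX = 480 MPa.
Throat t_e = 0.707 × 16 = 11.31 mm.
r_n/Ω = (0.6 × 480 × 11.31) / 2.0 = 1629 N/mm = 1.629 kN/mm.
L_req = P / (r_n/Ω) = 479 / 1.629 = 294.1 mm total.
Round up → use L = 295 mm.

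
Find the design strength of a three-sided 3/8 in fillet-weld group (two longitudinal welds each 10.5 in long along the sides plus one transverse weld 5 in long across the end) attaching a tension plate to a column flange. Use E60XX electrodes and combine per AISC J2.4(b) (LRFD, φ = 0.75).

E60XX → F_EXX = 60 ksi.
t_e = 0.707 × 0.375 = 0.2651 in.
R_nwl = 0.6 × 60 × 0.2651 × 21 = 200.4 kips (longitudinal, 2 welds).
R_nwt = 0.6 × 60 × 0.2651 × 5 = 47.72 kips (transverse, base value).
(i) R_nwl + R_nwt = 248.2 kips; (ii) 0.85 R_nwl + 1.5 R_nwt = 242 kips.
R_n = max = 248.2 kips [governs: (i)]; φR_n = 186.1 kips.

φR_n ≈ 186 kips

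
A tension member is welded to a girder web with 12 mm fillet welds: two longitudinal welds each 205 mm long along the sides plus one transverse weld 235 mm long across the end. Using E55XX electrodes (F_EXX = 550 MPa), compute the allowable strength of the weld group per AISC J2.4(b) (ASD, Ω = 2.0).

t_e = 0.707 × 12 = 8.484 mm.
R_nwl = 0.6 × 550 × 8.484 × 410 × 10⁻³ = 1148 kN (longitudinal, 2 welds).
R_nwt = 0.6 × 550 × 8.484 × 235 × 10⁻³ = 657.9 kN (transverse, base value).
(i) R_nwl + R_nwt = 1806 kN; (ii) 0.85 R_nwl + 1.5 R_nwt = 1963 kN.
R_n = max = 1963 kN [governs: (ii)]; R_n/Ω = 981.3 kN.

R_n/Ω ≈ 981 kN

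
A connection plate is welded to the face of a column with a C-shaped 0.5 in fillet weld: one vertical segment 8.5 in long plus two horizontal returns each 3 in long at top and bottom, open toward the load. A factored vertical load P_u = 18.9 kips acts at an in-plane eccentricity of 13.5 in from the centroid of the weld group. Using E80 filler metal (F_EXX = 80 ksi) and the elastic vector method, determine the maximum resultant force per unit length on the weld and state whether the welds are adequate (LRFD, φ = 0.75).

Total weld length L_w = 14.5 in. Treat welds as unit-width lines.
Centroid: x̄ = 2×3×1.5 / 14.5 = 0.6207 in from the vertical weld.
Polar moment about centroid: J = I_x + I_y = [8.5³/12 + 2×3×4.25²] + [8.5×0.6207² + 2(3³/12 + 3×0.8793²)] = 172 in³.
Direct shear f_v = P/L_w = 18.9 / 14.5 = 1.303 kip/in (vertical).
Torsion M = P·e = 18.9 × 13.5 = 255.15 kip·in.
Critical point at (x, y) = (2.379, 4.25) from centroid. f_tx = M·y/J = 6.306 kip/in; f_ty = M·x/J = 3.53 kip/in.
Resultant f_max = √[f_tx² + (f_v + f_ty)²] = √[6.306² + (1.303 + 3.53)²] = 7.945 kip/in.
Capacity per unit length: φr_n = 0.75 × 0.6 × 80 × (0.707 × 0.5) = 12.73 kip/in.
7.945 ≤ 12.73 → adequate.

f_max ≈ 7.95 kip/in; adequate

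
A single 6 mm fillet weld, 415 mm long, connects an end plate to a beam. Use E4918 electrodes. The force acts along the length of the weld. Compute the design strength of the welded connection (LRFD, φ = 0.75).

φR_n ≈ 388 kN

E49XX → F_EXX = 490 MPa.
Effective throat t_e = 0.707 × 6 = 4.242 mm.
Total length L = 415 mm; A_we = 4.242 × 415 = 1760 mm².
F_nw = 0.6 F_EXX = 0.6 × 490 = 294 MPa.
φR_n = 0.75 × 294 × 1760 × 10⁻³ = 388.2 kN.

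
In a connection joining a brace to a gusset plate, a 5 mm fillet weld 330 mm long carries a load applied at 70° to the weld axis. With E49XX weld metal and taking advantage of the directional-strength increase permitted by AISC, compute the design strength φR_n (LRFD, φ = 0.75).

φR_n ≈ 374 kN

E49XX → F_EXX = 490 MPa.
t_e = 0.707 × 5 = 3.535 mm; A_we = 3.535 × 330 = 1167 mm².
Directional factor: 1.0 + 0.5 sin^1.5(70°) = 1.455.
F_nw = 0.6 × 490 × 1.455 = 427.9 MPa.
φR_n = 0.75 × 427.9 × 1167 × 10⁻³ = 374.4 kN.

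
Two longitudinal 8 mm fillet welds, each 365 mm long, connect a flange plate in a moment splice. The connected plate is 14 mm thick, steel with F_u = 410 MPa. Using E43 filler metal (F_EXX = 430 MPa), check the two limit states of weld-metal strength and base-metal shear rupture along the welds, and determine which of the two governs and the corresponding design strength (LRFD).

φR_n ≈ 799 kN (weld metal governs)

t_e = 0.707 × 8 = 5.656 mm; L = 730 mm.
Weld metal: φR_n = 0.75 × 0.6 × 430 × 5.656 × 730 × 10⁻³ = 798.9 kN.
Base metal (shear rupture): φR_n = 0.75 × 0.6 × 410 × 14 × 730 × 10⁻³ = 1886 kN.
Governing: weld metal.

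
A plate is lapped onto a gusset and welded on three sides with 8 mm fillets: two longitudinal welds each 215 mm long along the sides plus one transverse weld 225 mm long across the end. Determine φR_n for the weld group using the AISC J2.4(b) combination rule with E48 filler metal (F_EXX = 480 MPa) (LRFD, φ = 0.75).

t_e = 0.707 × 8 = 5.656 mm.
R_nwl = 0.6 × 480 × 5.656 × 430 × 10⁻³ = 700.4 kN (longitudinal, 2 welds).
R_nwt = 0.6 × 480 × 5.656 × 225 × 10⁻³ = 366.5 kN (transverse, base value).
(i) R_nwl + R_nwt = 1067 kN; (ii) 0.85 R_nwl + 1.5 R_nwt = 1145 kN.
R_n = max = 1145 kN [governs: (ii)]; φR_n = 858.9 kN.

φR_n ≈ 859 kN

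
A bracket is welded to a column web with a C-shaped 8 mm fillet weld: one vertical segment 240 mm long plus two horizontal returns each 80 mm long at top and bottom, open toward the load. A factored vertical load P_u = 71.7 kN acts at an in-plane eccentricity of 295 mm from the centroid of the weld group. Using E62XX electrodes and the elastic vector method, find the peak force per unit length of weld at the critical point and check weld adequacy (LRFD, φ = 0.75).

E62XX → F_EXX = 620 MPa.
Total weld length L_w = 400 mm. Treat welds as unit-width lines.
Centroid: x̄ = 2×80×40 / 400 = 16 mm from the vertical weld.
Polar moment about centroid: J = I_x + I_y = [240³/12 + 2×80×120²] + [240×16² + 2(80³/12 + 80×24²)] = 3695000 mm³.
Direct shear f_v = P/L_w = 71.7×10³ / 400 = 179.2 N/mm (vertical).
Torsion M = P·e = 71.7×10³ × 295 = 21152000 N·mm.
Critical point at (x, y) = (64, 120) from centroid. f_tx = M·y/J = 686.9 N/mm; f_ty = M·x/J = 366.4 N/mm.
Resultant f_max = √[f_tx² + (f_v + f_ty)²] = √[686.9² + (179.2 + 366.4)²] = 877.3 N/mm.
Capacity per unit length: φr_n = 0.75 × 0.6 × 620 × (0.707 × 8) = 1578 N/mm.
877.3 ≤ 1578 → adequate.

f_max ≈ 877 N/mm; adequate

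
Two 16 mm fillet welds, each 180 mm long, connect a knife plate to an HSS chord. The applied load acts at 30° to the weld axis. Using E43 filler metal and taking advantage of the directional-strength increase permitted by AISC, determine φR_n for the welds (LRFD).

E43XX → F_EXX = 430 MPa.
t_e = 0.707 × 16 = 11.31 mm; A_we = 11.31 × 360 = 4072 mm².
Directional factor: 1.0 + 0.5 sin^1.5(30°) = 1.177.
F_nw = 0.6 × 430 × 1.177 = 303.6 MPa.
φR_n = 0.75 × 303.6 × 4072 × 10⁻³ = 927.3 kN.

φR_n ≈ 927 kN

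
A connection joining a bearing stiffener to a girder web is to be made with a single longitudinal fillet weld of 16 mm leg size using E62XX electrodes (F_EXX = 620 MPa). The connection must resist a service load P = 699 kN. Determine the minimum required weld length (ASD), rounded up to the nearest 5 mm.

L = 335 mm

Throat t_e = 0.707 × 16 = 11.31 mm.
r_n/Ω = (0.6 × 620 × 11.31) / 2.0 = 2104 N/mm = 2.104 kN/mm.
L_req = P / (r_n/Ω) = 699 / 2.104 = 332.2 mm total.
Round up → use L = 335 mm.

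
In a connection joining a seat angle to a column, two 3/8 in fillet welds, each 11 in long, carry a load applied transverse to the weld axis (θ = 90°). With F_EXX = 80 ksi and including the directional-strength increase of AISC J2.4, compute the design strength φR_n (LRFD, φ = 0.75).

t_e = 0.707 × 0.375 = 0.2651 in; A_we = 0.2651 × 22 = 5.833 in².
Directional factor: 1.0 + 0.5 sin^1.5(90°) = 1.5.
F_nw = 0.6 × 80 × 1.5 = 72 ksi.
φR_n = 0.75 × 72 × 5.833 = 315 kips.

φR_n ≈ 315 kips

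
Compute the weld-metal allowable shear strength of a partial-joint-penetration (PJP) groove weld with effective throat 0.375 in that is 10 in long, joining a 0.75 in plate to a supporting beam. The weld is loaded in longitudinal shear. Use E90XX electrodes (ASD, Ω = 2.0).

R_n/Ω ≈ 101 kip

E90XX → F_EXX = 90 ksi.
Effective throat (given) t_e = 0.375 in.
A_we = 0.375 × 10 = 3.75 in².
F_nw = 0.6 F_EXX = 54 ksi.
R_n/Ω = (54 × 3.75) / 2.0 = 101.2 kip.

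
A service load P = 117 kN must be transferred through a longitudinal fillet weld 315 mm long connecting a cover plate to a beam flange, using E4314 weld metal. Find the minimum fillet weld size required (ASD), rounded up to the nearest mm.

w = 5 mm

E43XX → F_EXX = 430 MPa.
Total weld length L = 315 mm.
Required throat t_e = P × Ω / (0.6 F_EXX × L) = 117 × 2.0 / (0.6 × 430 × 315 × 10⁻³) = 2.879 mm.
Required leg w = t_e / 0.707 = 4.073 mm → use 5 mm.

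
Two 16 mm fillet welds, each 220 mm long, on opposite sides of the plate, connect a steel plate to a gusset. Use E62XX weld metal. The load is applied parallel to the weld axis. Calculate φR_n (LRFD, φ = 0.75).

φR_n ≈ 1390 kN

E62XX → F_EXX = 620 MPa.
Effective throat t_e = 0.707 × 16 = 11.31 mm.
Total length L = 440 mm; A_we = 11.31 × 440 = 4977 mm².
F_nw = 0.6 F_EXX = 0.6 × 620 = 372 MPa.
φR_n = 0.75 × 372 × 4977 × 10⁻³ = 1389 kN.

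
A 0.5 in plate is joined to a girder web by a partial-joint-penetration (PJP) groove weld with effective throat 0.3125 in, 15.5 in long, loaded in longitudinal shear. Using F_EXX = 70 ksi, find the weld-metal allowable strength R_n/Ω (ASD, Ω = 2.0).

R_n/Ω ≈ 102 kip

Effective throat (given) t_e = 0.3125 in.
A_we = 0.3125 × 15.5 = 4.844 in².
F_nw = 0.6 F_EXX = 42 ksi.
R_n/Ω = (42 × 4.844) / 2.0 = 101.7 kip.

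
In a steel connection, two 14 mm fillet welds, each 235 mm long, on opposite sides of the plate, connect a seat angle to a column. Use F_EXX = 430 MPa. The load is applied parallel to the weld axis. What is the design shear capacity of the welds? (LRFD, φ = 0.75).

Effective throat t_e = 0.707 × 14 = 9.898 mm.
Total length L = 470 mm; A_we = 9.898 × 470 = 4652 mm².
F_nw = 0.6 F_EXX = 0.6 × 430 = 258 MPa.
φR_n = 0.75 × 258 × 4652 × 10⁻³ = 900.2 kN.

φR_n ≈ 900 kN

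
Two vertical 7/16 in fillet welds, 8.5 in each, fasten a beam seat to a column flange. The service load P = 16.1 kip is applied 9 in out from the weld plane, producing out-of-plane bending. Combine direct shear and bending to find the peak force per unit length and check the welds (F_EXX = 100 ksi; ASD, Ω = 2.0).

L_w = 2 × 8.5 = 17 in; section modulus (unit throat) S = 2 × L²/6 = 24.08 in².
Direct shear f_v = P/L_w = 16.1/17 = 0.9471 kip/in.
Moment M = P × e = 16.1 × 9 = 144.9 kip·in; bending f_b = M/S = 6.017 kip/in.
f_max = √(f_v² + f_b²) = √(0.9471² + 6.017²) = 6.091 kip/in.
r_n/Ω = (1/2.0) × 0.6 × 100 × (0.707 × 0.4375) = 9.279 kip/in → adequate.

f_max ≈ 6.09 kip/in; adequate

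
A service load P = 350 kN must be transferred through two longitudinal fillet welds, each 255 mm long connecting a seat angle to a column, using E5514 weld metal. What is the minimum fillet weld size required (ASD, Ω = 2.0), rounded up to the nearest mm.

w = 6 mm

E55XX → F_EXX = 550 MPa.
Total weld length L = 510 mm.
Required throat t_e = P × Ω / (0.6 F_EXX × L) = 350 × 2.0 / (0.6 × 550 × 510 × 10⁻³) = 4.159 mm.
Required leg w = t_e / 0.707 = 5.883 mm → use 6 mm.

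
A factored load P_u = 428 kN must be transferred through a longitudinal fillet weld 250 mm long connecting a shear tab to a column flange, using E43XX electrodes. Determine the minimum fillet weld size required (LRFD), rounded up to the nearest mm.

w = 13 mm

E43XX → F_EXX = 430 MPa.
Total weld length L = 250 mm.
Required throat t_e = P_u / (φ × 0.6 F_EXX × L) = 428 / (0.75 × 0.6 × 430 × 250 × 10⁻³) = 8.848 mm.
Required leg w = t_e / 0.707 = 12.51 mm → use 13 mm.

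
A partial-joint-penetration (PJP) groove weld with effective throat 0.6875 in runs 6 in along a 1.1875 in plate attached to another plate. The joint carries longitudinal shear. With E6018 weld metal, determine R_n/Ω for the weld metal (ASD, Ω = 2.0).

R_n/Ω ≈ 74.2 kips

E60XX → F_EXX = 60 ksi.
Effective throat (given) t_e = 0.6875 in.
A_we = 0.6875 × 6 = 4.125 in².
F_nw = 0.6 F_EXX = 36 ksi.
R_n/Ω = (36 × 4.125) / 2.0 = 74.25 kips.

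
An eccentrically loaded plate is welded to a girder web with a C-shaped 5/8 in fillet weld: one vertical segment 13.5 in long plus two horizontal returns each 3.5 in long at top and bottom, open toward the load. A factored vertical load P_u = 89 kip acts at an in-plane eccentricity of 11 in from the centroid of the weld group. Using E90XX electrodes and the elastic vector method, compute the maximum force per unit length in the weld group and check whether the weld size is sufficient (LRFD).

E90XX → F_EXX = 90 ksi.
Total weld length L_w = 20.5 in. Treat welds as unit-width lines.
Centroid: x̄ = 2×3.5×1.75 / 20.5 = 0.5976 in from the vertical weld.
Polar moment about centroid: J = I_x + I_y = [13.5³/12 + 2×3.5×6.75²] + [13.5×0.5976² + 2(3.5³/12 + 3.5×1.152²)] = 545.2 in³.
Direct shear f_v = P/L_w = 89 / 20.5 = 4.341 kip/in (vertical).
Torsion M = P·e = 89 × 11 = 979 kip·in.
Critical point at (x, y) = (2.902, 6.75) from centroid. f_tx = M·y/J = 12.12 kip/in; f_ty = M·x/J = 5.212 kip/in.
Resultant f_max = √[f_tx² + (f_v + f_ty)²] = √[12.12² + (4.341 + 5.212)²] = 15.43 kip/in.
Capacity per unit length: φr_n = 0.75 × 0.6 × 90 × (0.707 × 0.625) = 17.9 kip/in.
15.43 ≤ 17.9 → adequate.

f_max ≈ 15.4 kip/in; adequate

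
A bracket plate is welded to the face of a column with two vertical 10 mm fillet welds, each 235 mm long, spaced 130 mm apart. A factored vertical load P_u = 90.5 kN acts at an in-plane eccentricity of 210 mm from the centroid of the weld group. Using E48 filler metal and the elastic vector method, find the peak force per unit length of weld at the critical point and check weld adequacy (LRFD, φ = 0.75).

E48XX → F_EXX = 480 MPa.
Total weld length L_w = 470 mm. Treat welds as unit-width lines.
Polar moment about centroid: J = 2[d³/12 + d(b/2)²] = 2[235³/12 + 235×65²] = 4149000 mm³.
Direct shear f_v = P/L_w = 90.5×10³ / 470 = 192.6 N/mm (vertical).
Torsion M = P·e = 90.5×10³ × 210 = 19005000 N·mm.
Critical point at (x, y) = (65, 117.5) from centroid. f_tx = M·y/J = 538.3 N/mm; f_ty = M·x/J = 297.8 N/mm.
Resultant f_max = √[f_tx² + (f_v + f_ty)²] = √[538.3² + (192.6 + 297.8)²] = 728.1 N/mm.
Capacity per unit length: φr_n = 0.75 × 0.6 × 480 × (0.707 × 10) = 1527 N/mm.
728.1 ≤ 1527 → adequate.

f_max ≈ 728 N/mm; adequate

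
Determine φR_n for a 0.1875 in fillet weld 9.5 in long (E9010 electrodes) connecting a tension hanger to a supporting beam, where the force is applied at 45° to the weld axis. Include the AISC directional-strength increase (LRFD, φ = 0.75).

E90XX → F_EXX = 90 ksi.
t_e = 0.707 × 0.1875 = 0.1326 in; A_we = 0.1326 × 9.5 = 1.259 in².
Directional factor: 1.0 + 0.5 sin^1.5(45°) = 1.297.
F_nw = 0.6 × 90 × 1.297 = 70.05 ksi.
φR_n = 0.75 × 70.05 × 1.259 = 66.17 kips.

φR_n ≈ 66.2 kips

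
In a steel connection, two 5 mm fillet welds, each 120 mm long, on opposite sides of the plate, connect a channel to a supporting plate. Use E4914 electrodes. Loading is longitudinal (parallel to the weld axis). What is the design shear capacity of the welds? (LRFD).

E49XX → F_EXX = 490 MPa.
Effective throat t_e = 0.707 × 5 = 3.535 mm.
Total length L = 240 mm; A_we = 3.535 × 240 = 848.4 mm².
F_nw = 0.6 F_EXX = 0.6 × 490 = 294 MPa.
φR_n = 0.75 × 294 × 848.4 × 10⁻³ = 187.1 kN.

φR_n ≈ 187 kN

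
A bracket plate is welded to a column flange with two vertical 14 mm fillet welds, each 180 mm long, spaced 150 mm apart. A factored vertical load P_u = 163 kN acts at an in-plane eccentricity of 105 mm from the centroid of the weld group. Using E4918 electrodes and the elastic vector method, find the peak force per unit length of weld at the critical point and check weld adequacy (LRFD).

f_max ≈ 1020 N/mm; adequate

E49XX → F_EXX = 490 MPa.
Total weld length L_w = 360 mm. Treat welds as unit-width lines.
Polar moment about centroid: J = 2[d³/12 + d(b/2)²] = 2[180³/12 + 180×75²] = 2997000 mm³.
Direct shear f_v = P/L_w = 163×10³ / 360 = 452.8 N/mm (vertical).
Torsion M = P·e = 163×10³ × 105 = 17115000 N·mm.
Critical point at (x, y) = (75, 90) from centroid. f_tx = M·y/J = 514 N/mm; f_ty = M·x/J = 428.3 N/mm.
Resultant f_max = √[f_tx² + (f_v + f_ty)²] = √[514² + (452.8 + 428.3)²] = 1020 N/mm.
Capacity per unit length: φr_n = 0.75 × 0.6 × 490 × (0.707 × 14) = 2183 N/mm.
1020 ≤ 2183 → adequate.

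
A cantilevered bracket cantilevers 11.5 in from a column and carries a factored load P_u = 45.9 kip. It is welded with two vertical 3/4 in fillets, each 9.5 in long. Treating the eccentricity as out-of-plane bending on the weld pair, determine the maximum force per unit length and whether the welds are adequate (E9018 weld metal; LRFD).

f_max ≈ 17.7 kip/in; adequate

E90XX → F_EXX = 90 ksi.
L_w = 2 × 9.5 = 19 in; section modulus (unit throat) S = 2 × L²/6 = 30.08 in².
Direct shear f_v = P/L_w = 45.9/19 = 2.416 kip/in.
Moment M = P × e = 45.9 × 11.5 = 527.85 kip·in; bending f_b = M/S = 17.55 kip/in.
f_max = √(f_v² + f_b²) = √(2.416² + 17.55²) = 17.71 kip/in.
φr_n = 0.75 × 0.6 × 90 × (0.707 × 0.75) = 21.48 kip/in → adequate.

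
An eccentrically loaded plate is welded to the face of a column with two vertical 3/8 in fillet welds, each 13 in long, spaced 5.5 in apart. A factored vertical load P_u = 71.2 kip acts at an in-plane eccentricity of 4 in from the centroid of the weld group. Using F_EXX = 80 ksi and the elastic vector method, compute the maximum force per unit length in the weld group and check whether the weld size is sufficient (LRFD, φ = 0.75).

f_max ≈ 5.28 kip/in; adequate

Total weld length L_w = 26 in. Treat welds as unit-width lines.
Polar moment about centroid: J = 2[d³/12 + d(b/2)²] = 2[13³/12 + 13×2.75²] = 562.8 in³.
Direct shear f_v = P/L_w = 71.2 / 26 = 2.738 kip/in (vertical).
Torsion M = P·e = 71.2 × 4 = 284.8 kip·in.
Critical point at (x, y) = (2.75, 6.5) from centroid. f_tx = M·y/J = 3.289 kip/in; f_ty = M·x/J = 1.392 kip/in.
Resultant f_max = √[f_tx² + (f_v + f_ty)²] = √[3.289² + (2.738 + 1.392)²] = 5.28 kip/in.
Capacity per unit length: φr_n = 0.75 × 0.6 × 80 × (0.707 × 0.375) = 9.544 kip/in.
5.28 ≤ 9.544 → adequate.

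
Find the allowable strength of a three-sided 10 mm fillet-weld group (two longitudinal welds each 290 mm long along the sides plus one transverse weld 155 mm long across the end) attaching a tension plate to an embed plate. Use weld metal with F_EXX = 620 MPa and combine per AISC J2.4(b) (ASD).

t_e = 0.707 × 10 = 7.07 mm.
R_nwl = 0.6 × 620 × 7.07 × 580 × 10⁻³ = 1525 kN (longitudinal, 2 welds).
R_nwt = 0.6 × 620 × 7.07 × 155 × 10⁻³ = 407.7 kN (transverse, base value).
(i) R_nwl + R_nwt = 1933 kN; (ii) 0.85 R_nwl + 1.5 R_nwt = 1908 kN.
R_n = max = 1933 kN [governs: (i)]; R_n/Ω = 966.5 kN.

R_n/Ω ≈ 967 kN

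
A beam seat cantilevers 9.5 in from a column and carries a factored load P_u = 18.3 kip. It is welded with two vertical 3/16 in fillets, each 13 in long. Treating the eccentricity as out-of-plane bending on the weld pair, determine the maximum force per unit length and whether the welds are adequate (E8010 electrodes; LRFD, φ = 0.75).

f_max ≈ 3.17 kip/in; adequate

E80XX → F_EXX = 80 ksi.
L_w = 2 × 13 = 26 in; section modulus (unit throat) S = 2 × L²/6 = 56.33 in².
Direct shear f_v = P/L_w = 18.3/26 = 0.7038 kip/in.
Moment M = P × e = 18.3 × 9.5 = 173.85 kip·in; bending f_b = M/S = 3.086 kip/in.
f_max = √(f_v² + f_b²) = √(0.7038² + 3.086²) = 3.165 kip/in.
φr_n = 0.75 × 0.6 × 80 × (0.707 × 0.1875) = 4.772 kip/in → adequate.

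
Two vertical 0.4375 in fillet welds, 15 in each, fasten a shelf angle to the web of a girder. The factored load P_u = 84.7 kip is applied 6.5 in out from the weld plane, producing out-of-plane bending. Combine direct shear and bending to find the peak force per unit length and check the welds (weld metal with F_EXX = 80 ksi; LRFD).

f_max ≈ 7.86 kip/in; adequate

L_w = 2 × 15 = 30 in; section modulus (unit throat) S = 2 × L²/6 = 75 in².
Direct shear f_v = P/L_w = 84.7/30 = 2.823 kip/in.
Moment M = P × e = 84.7 × 6.5 = 550.55 kip·in; bending f_b = M/S = 7.341 kip/in.
f_max = √(f_v² + f_b²) = √(2.823² + 7.341²) = 7.865 kip/in.
φr_n = 0.75 × 0.6 × 80 × (0.707 × 0.4375) = 11.14 kip/in → adequate.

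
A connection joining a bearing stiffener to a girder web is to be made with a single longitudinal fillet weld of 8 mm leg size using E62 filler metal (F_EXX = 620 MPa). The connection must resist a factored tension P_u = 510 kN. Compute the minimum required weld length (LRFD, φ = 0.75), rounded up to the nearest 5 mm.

L = 325 mm

Throat t_e = 0.707 × 8 = 5.656 mm.
φr_n = 0.75 × 0.6 × 620 × 5.656 × 10⁻³ = 1.578 kN/mm.
L_req = P_u / φr_n = 510 / 1.578 = 323.2 mm total.
Round up → use L = 325 mm.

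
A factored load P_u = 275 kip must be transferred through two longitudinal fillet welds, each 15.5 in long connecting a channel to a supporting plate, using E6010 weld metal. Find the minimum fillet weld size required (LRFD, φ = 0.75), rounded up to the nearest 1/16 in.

w = 1/2 in

E60XX → F_EXX = 60 ksi.
Total weld length L = 31 in.
Required throat t_e = P_u / (φ × 0.6 F_EXX × L) = 275 / (0.75 × 0.6 × 60 × 31) = 0.3286 in.
Required leg w = t_e / 0.707 = 0.4647 in → use 1/2 in.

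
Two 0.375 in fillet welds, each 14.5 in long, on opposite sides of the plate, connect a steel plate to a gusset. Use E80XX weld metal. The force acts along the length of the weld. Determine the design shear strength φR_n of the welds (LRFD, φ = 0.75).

E80XX → F_EXX = 80 ksi.
Effective throat t_e = 0.707 × 0.375 = 0.2651 in.
Total length L = 29 in; A_we = 0.2651 × 29 = 7.689 in².
F_nw = 0.6 F_EXX = 0.6 × 80 = 48 ksi.
φR_n = 0.75 × 48 × 7.689 = 276.8 kip.

φR_n ≈ 277 kip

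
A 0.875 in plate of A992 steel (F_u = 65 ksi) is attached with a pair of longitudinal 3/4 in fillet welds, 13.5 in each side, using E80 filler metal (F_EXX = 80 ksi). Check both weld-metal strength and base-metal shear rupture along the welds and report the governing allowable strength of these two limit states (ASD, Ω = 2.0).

R_n/Ω ≈ 344 kips (weld metal governs)

t_e = 0.707 × 0.75 = 0.5302 in; L = 27 in.
Weld metal: R_n/Ω = (1/2.0) × 0.6 × 80 × 0.5302 × 27 = 343.6 kips.
Base metal (shear rupture): R_n/Ω = (1/2.0) × 0.6 × 65 × 0.875 × 27 = 460.7 kips.
Governing: weld metal.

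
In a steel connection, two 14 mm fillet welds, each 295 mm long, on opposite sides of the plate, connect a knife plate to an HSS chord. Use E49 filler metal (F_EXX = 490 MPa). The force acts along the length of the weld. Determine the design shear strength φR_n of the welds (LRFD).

φR_n ≈ 1290 kN

Effective throat t_e = 0.707 × 14 = 9.898 mm.
Total length L = 590 mm; A_we = 9.898 × 590 = 5840 mm².
F_nw = 0.6 F_EXX = 0.6 × 490 = 294 MPa.
φR_n = 0.75 × 294 × 5840 × 10⁻³ = 1288 kN.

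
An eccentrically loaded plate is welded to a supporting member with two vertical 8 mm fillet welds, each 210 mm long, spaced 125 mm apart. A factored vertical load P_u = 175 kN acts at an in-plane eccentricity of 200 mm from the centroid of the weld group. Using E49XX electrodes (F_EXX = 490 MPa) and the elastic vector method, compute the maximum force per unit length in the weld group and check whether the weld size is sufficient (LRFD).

f_max ≈ 1600 N/mm; NOT adequate

Total weld length L_w = 420 mm. Treat welds as unit-width lines.
Polar moment about centroid: J = 2[d³/12 + d(b/2)²] = 2[210³/12 + 210×62.5²] = 3184000 mm³.
Direct shear f_v = P/L_w = 175×10³ / 420 = 416.7 N/mm (vertical).
Torsion M = P·e = 175×10³ × 200 = 35000000 N·mm.
Critical point at (x, y) = (62.5, 105) from centroid. f_tx = M·y/J = 1154 N/mm; f_ty = M·x/J = 687 N/mm.
Resultant f_max = √[f_tx² + (f_v + f_ty)²] = √[1154² + (416.7 + 687)²] = 1597 N/mm.
Capacity per unit length: φr_n = 0.75 × 0.6 × 490 × (0.707 × 8) = 1247 N/mm.
1597 > 1247 → NOT adequate.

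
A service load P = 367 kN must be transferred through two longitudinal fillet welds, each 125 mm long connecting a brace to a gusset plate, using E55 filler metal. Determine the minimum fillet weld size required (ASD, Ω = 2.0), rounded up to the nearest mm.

E55XX → F_EXX = 550 MPa.
Total weld length L = 250 mm.
Required throat t_e = P × Ω / (0.6 F_EXX × L) = 367 × 2.0 / (0.6 × 550 × 250 × 10⁻³) = 8.897 mm.
Required leg w = t_e / 0.707 = 12.58 mm → use 13 mm.

w = 13 mm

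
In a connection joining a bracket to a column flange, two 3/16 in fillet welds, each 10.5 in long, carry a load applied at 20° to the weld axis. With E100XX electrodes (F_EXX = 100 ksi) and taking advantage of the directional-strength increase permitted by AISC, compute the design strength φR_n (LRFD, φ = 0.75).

t_e = 0.707 × 0.1875 = 0.1326 in; A_we = 0.1326 × 21 = 2.784 in².
Directional factor: 1.0 + 0.5 sin^1.5(20°) = 1.1.
F_nw = 0.6 × 100 × 1.1 = 66 ksi.
φR_n = 0.75 × 66 × 2.784 = 137.8 kips.

φR_n ≈ 138 kips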